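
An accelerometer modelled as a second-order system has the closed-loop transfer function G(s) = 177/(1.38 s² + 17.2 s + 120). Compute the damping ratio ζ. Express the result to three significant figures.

ζ ≈ 0.668

Dividing through by 1.38: denominator becomes s² + 12.46 s + 86.96.
So ω_n = √86.96 = 9.33 rad/s and ζ = 12.46/(2·9.33) = 0.668.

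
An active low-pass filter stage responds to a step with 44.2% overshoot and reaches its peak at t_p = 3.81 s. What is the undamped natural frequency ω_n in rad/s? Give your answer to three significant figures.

ω_n ≈ 0.852 rad/s

From the overshoot, ζ = −ln(OS)/√(π²+ln²(OS)) = 0.252.
From t_p = π/ω_d, ω_d = π/3.81 = 0.825 rad/s, so ω_n = ω_d/√(1−ζ²) = 0.852 rad/s.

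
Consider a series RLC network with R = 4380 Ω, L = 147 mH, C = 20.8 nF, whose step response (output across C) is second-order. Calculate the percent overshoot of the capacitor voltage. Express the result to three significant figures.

For a series RLC circuit (capacitor voltage as output), ω_n = 1/√(LC) = 1/√(147 mH · 20.8 nF) = 18100 rad/s.
ζ = (R/2)·√(C/L) = (4380/2)·√(20.8 nF/147 mH) = 0.824.
%OS = 100 e^{−πζ/√(1−ζ²)} with ζ = 0.824 gives 1.04%.

%OS ≈ 1.04%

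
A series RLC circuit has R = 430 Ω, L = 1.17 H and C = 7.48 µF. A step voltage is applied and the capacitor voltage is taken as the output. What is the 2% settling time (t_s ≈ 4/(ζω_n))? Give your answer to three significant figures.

t_s ≈ 0.0218 s

For a series RLC circuit (capacitor voltage as output), ω_n = 1/√(LC) = 1/√(1.17 H · 7.48 µF) = 338 rad/s.
ζ = (R/2)·√(C/L) = (430/2)·√(7.48 µF/1.17 H) = 0.544.
t_s ≈ 4/(ζω_n) = 0.0218 s.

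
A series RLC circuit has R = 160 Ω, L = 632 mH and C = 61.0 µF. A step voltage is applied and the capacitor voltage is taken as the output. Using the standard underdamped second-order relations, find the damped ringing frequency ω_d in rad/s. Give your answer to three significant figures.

ω_d ≈ 99.6 rad/s

For a series RLC circuit (capacitor voltage as output), ω_n = 1/√(LC) = 1/√(632 mH · 61.0 µF) = 161 rad/s.
ζ = (R/2)·√(C/L) = (160/2)·√(61.0 µF/632 mH) = 0.786.
ω_d = 161·√(1 − 0.786²) = 99.6 rad/s.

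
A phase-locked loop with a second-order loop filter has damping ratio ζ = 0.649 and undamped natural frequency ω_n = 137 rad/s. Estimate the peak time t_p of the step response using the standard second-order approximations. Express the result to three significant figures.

The damped frequency is ω_d = ω_n√(1−ζ²) = 137·√(1−0.421) = 104 rad/s.
Peak time t_p = π/ω_d = π/104 = 0.0301 s.

t_p ≈ 0.0301 s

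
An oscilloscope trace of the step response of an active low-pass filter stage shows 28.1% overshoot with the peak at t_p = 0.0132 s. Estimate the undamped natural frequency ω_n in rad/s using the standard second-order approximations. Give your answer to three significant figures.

ω_n ≈ 257 rad/s

ζ from %OS: ζ = |ln 0.281|/√(π²+ln²0.281) = 0.375.
From t_p = π/ω_d, ω_d = π/0.0132 = 238 rad/s, so ω_n = ω_d/√(1−ζ²) = 257 rad/s.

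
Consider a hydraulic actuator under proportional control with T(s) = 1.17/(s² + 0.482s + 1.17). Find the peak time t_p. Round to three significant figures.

t_p ≈ 2.98 s

Comparing the denominator to s² + 2ζω_n s + ω_n²: ω_n = √1.17 = 1.08 rad/s, and 2ζω_n = 0.482 so ζ = 0.482/(2·1.08) = 0.223.
The damped frequency ω_d = ω_n√(1−ζ²) = 1.05 rad/s. Then t_p = π/ω_d = 2.98 s.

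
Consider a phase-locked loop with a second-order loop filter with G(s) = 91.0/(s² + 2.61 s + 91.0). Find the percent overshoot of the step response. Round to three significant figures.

%OS ≈ 64.8%

ω_n = √91.0 = 9.54 rad/s; ζ = 2.61/(2·9.54) = 0.137.
%OS = 100·exp(−πζ/√(1−ζ²)) = 64.8%.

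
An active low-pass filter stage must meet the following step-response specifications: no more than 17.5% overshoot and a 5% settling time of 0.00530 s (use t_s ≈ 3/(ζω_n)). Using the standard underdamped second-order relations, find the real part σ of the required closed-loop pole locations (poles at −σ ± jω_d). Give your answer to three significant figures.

The settling-time spec alone fixes σ = ζω_n = 3/t_s = 3/0.00530 = 566.
(Overshoot then fixes ζ = 0.485 and hence ω_d = σ·√(1−ζ²)/ζ = 1020 rad/s.)

σ ≈ 566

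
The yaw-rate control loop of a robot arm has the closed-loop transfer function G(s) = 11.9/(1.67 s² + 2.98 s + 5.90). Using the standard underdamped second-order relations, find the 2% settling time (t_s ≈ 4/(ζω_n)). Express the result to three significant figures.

Dividing through by 1.67: denominator becomes s² + 1.784 s + 3.533.
So ω_n = √3.533 = 1.88 rad/s and ζ = 1.784/(2·1.88) = 0.475.
t_s ≈ 4/(ζω_n) = 4.48 s.

t_s ≈ 4.48 s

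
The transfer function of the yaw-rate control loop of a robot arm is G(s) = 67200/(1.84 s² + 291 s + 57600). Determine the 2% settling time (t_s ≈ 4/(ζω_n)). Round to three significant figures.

Dividing through by 1.84: denominator becomes s² + 158.2 s + 31300.
So ω_n = √31300 = 177 rad/s and ζ = 158.2/(2·177) = 0.447.
t_s ≈ 4/(ζω_n) = 0.0506 s.

t_s ≈ 0.0506 s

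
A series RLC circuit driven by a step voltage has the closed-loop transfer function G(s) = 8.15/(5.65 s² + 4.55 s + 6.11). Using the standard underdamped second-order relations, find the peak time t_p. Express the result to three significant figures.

t_p ≈ 3.28 s

Dividing through by 5.65: denominator becomes s² + 0.8053 s + 1.081.
So ω_n = √1.081 = 1.04 rad/s and ζ = 0.8053/(2·1.04) = 0.387.
ω_d = 1.04·√(1 − 0.387²) = 0.959 rad/s. t_p = π/ω_d = 3.28 s.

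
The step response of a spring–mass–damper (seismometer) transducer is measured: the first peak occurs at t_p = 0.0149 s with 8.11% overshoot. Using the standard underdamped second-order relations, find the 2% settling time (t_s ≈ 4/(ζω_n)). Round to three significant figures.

t_s ≈ 0.0237 s

The overshoot fixes ζ = −ln(OS)/√(π²+ln²(OS)) = 0.625.
From t_p = π/ω_d, ω_d = π/0.0149 = 211 rad/s, so ω_n = ω_d/√(1−ζ²) = 270 rad/s.
t_s ≈ 4/(ζω_n) = 4/(0.625·270) = 0.0237 s.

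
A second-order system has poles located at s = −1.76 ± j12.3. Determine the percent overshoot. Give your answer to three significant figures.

|pole| = ω_n = √(1.76² + 12.3²) = 12.4 rad/s; ζ = cos θ = σ/ω_n = 0.142.
%OS = 100 e^{−πζ/√(1−ζ²)} with ζ = 0.142 gives 63.8%.

%OS ≈ 63.8%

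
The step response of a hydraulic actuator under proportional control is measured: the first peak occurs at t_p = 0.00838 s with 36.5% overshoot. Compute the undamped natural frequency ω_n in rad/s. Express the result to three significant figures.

From the overshoot, ζ = −ln(OS)/√(π²+ln²(OS)) = 0.305.
From t_p = π/ω_d, ω_d = π/0.00838 = 375 rad/s, so ω_n = ω_d/√(1−ζ²) = 394 rad/s.

ω_n ≈ 394 rad/s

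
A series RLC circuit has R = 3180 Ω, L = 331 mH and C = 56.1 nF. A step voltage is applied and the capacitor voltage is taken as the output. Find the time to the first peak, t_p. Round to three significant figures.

t_p ≈ 0.000566 s

For a series RLC circuit (capacitor voltage as output), ω_n = 1/√(LC) = 1/√(331 mH · 56.1 nF) = 7340 rad/s.
ζ = (R/2)·√(C/L) = (3180/2)·√(56.1 nF/331 mH) = 0.655.
The damped frequency ω_d = ω_n√(1−ζ²) = 5550 rad/s. t_p = π/ω_d = 0.000566 s.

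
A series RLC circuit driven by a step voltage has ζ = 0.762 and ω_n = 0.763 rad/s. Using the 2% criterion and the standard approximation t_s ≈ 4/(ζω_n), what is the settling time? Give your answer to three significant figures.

t_s ≈ 4/(ζω_n) = 4/(0.762 × 0.763) = 6.88 s.

t_s ≈ 6.88 s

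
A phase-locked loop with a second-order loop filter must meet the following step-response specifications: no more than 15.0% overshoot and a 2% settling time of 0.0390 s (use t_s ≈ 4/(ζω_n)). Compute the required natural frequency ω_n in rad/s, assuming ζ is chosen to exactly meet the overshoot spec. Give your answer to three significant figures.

ω_n ≈ 198 rad/s

ζ = −ln(OS)/√(π² + (ln OS)²). With OS = 0.150, ln OS = −1.897 and ζ = 1.897/3.670 = 0.517.
Then ω_n = 4/(ζ t_s) = 4/(0.517 × 0.0390) = 198 rad/s.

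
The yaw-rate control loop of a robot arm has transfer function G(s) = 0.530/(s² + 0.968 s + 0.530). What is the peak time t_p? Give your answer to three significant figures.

Comparing the denominator to s² + 2ζω_n s + ω_n²: ω_n = √0.530 = 0.728 rad/s, and 2ζω_n = 0.968 so ζ = 0.968/(2·0.728) = 0.665.
ω_d = ω_n√(1−ζ²) = 0.544 rad/s. Then t_p = π/ω_d = 5.78 s.

t_p ≈ 5.78 s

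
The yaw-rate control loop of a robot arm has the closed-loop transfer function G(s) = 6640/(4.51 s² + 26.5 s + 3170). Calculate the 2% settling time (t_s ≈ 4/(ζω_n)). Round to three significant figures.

Dividing through by 4.51: denominator becomes s² + 5.876 s + 702.9.
So ω_n = √702.9 = 26.5 rad/s and ζ = 5.876/(2·26.5) = 0.111.
t_s ≈ 4/(ζω_n) = 1.36 s.

t_s ≈ 1.36 s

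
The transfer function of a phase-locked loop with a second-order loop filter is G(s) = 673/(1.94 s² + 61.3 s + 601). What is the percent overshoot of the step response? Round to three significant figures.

%OS ≈ 0.167%

Dividing through by 1.94: denominator becomes s² + 31.60 s + 309.8.
So ω_n = √309.8 = 17.6 rad/s and ζ = 31.60/(2·17.6) = 0.898.
Overshoot: exp(−π·0.898/√(1−0.898²)) = 0.00167, i.e. 0.167%.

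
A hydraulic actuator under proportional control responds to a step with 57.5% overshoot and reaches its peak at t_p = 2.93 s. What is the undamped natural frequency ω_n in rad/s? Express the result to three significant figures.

The overshoot fixes ζ = −ln(OS)/√(π²+ln²(OS)) = 0.173.
t_p = π/ω_d ⇒ ω_d = 1.07 rad/s; then ω_n = ω_d/√(1−ζ²) = 1.09 rad/s.

ω_n ≈ 1.09 rad/s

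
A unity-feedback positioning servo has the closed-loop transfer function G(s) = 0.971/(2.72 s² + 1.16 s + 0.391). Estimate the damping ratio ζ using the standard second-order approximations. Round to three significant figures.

Dividing through by 2.72: denominator becomes s² + 0.4265 s + 0.1437.
So ω_n = √0.1437 = 0.379 rad/s and ζ = 0.4265/(2·0.379) = 0.562.

ζ ≈ 0.562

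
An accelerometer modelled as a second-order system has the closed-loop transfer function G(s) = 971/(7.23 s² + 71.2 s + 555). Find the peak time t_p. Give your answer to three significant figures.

Dividing through by 7.23: denominator becomes s² + 9.848 s + 76.76.
So ω_n = √76.76 = 8.76 rad/s and ζ = 9.848/(2·8.76) = 0.562.
The damped frequency ω_d = ω_n√(1−ζ²) = 7.25 rad/s. t_p = π/ω_d = 0.434 s.

t_p ≈ 0.434 s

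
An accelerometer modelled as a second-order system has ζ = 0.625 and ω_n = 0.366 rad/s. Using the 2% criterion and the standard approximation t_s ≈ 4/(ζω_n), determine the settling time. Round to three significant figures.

t_s ≈ 17.5 s

t_s ≈ 4/(ζω_n) = 4/(0.625 × 0.366) = 17.5 s.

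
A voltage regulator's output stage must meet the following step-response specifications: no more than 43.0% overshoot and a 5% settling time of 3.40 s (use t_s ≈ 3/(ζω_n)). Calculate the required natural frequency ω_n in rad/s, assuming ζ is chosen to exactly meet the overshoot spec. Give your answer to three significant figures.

ω_n ≈ 3.40 rad/s

From %OS = 100·exp(−πζ/√(1−ζ²)), invert to get ζ = −ln(OS)/√(π² + ln²(OS)) with OS = 0.430.
−ln 0.430 = 0.8440, so ζ = 0.8440/√(π² + 0.7123) = 0.259.
Then ω_n = 3/(ζ t_s) = 3/(0.259 × 3.40) = 3.40 rad/s.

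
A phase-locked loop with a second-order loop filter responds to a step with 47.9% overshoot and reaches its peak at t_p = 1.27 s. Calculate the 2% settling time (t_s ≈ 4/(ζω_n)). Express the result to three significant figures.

The overshoot fixes ζ = −ln(OS)/√(π²+ln²(OS)) = 0.228.
From t_p = π/ω_d, ω_d = π/1.27 = 2.47 rad/s, so ω_n = ω_d/√(1−ζ²) = 2.54 rad/s.
t_s ≈ 4/(ζω_n) = 4/(0.228·2.54) = 6.90 s.

t_s ≈ 6.90 s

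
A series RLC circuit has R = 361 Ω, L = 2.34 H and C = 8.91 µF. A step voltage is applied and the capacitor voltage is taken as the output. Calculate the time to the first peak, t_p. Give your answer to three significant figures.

t_p ≈ 0.0153 s

For a series RLC circuit (capacitor voltage as output), ω_n = 1/√(LC) = 1/√(2.34 H · 8.91 µF) = 219 rad/s.
ζ = (R/2)·√(C/L) = (361/2)·√(8.91 µF/2.34 H) = 0.352.
ω_d = 219·√(1 − 0.352²) = 205 rad/s. t_p = π/ω_d = 0.0153 s.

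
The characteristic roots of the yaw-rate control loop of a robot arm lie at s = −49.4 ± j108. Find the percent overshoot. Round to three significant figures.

|pole| = ω_n = √(49.4² + 108²) = 119 rad/s; ζ = cos θ = σ/ω_n = 0.416.
%OS = 100·exp(−πζ/√(1−ζ²)) = 23.8%.

%OS ≈ 23.8%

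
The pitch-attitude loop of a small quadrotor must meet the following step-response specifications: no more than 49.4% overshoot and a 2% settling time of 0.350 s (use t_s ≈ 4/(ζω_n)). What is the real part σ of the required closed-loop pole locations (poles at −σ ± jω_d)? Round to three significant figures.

The settling-time spec alone fixes σ = ζω_n = 4/t_s = 4/0.350 = 11.4.
(Overshoot then fixes ζ = 0.219 and hence ω_d = σ·√(1−ζ²)/ζ = 50.9 rad/s.)

σ ≈ 11.4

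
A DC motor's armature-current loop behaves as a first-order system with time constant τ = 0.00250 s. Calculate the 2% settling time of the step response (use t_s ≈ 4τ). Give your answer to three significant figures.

t_s ≈ 0.0100 s

t_s ≈ 4τ = 0.0100 s.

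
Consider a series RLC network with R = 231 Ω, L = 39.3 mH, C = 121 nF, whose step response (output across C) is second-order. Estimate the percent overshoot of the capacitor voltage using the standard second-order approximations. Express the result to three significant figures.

%OS ≈ 52.2%

For a series RLC circuit (capacitor voltage as output), ω_n = 1/√(LC) = 1/√(39.3 mH · 121 nF) = 14500 rad/s.
ζ = (R/2)·√(C/L) = (231/2)·√(121 nF/39.3 mH) = 0.203.
%OS = 100·exp(−πζ/√(1−ζ²)) = 52.2%.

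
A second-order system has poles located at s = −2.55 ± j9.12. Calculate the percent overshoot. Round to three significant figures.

With σ = 2.55, ω_d = 9.12: ω_n = √(σ²+ω_d²) = 9.47 rad/s, ζ = σ/ω_n = 0.269.
Overshoot: exp(−π·0.269/√(1−0.269²)) = 0.415, i.e. 41.5%.

%OS ≈ 41.5%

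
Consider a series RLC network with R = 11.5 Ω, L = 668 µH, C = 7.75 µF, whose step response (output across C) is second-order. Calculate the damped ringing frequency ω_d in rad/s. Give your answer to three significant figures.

ω_d ≈ 10900 rad/s

For a series RLC circuit (capacitor voltage as output), ω_n = 1/√(LC) = 1/√(668 µH · 7.75 µF) = 13900 rad/s.
ζ = (R/2)·√(C/L) = (11.5/2)·√(7.75 µF/668 µH) = 0.619.
The damped frequency ω_d = ω_n√(1−ζ²) = 10900 rad/s.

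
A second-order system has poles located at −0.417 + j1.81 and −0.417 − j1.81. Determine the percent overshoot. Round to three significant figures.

%OS ≈ 48.5%

With σ = 0.417, ω_d = 1.81: ω_n = √(σ²+ω_d²) = 1.86 rad/s, ζ = σ/ω_n = 0.225.
Overshoot: exp(−π·0.225/√(1−0.225²)) = 0.485, i.e. 48.5%.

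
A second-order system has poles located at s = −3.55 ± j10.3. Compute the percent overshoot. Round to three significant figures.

The poles are at −σ ± jω_d with σ = 3.55 and ω_d = 10.3, so ω_n = √(σ²+ω_d²) = 10.9 rad/s and ζ = σ/ω_n = 0.326.
%OS = 100 e^{−πζ/√(1−ζ²)} with ζ = 0.326 gives 33.9%.

%OS ≈ 33.9%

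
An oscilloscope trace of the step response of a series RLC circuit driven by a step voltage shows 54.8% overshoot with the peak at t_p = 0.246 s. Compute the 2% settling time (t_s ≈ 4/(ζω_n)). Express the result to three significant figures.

t_s ≈ 1.64 s

The overshoot fixes ζ = −ln(OS)/√(π²+ln²(OS)) = 0.188.
t_p = π/ω_d ⇒ ω_d = 12.8 rad/s; then ω_n = ω_d/√(1−ζ²) = 13.0 rad/s.
t_s ≈ 4/(ζω_n) = 4/(0.188·13.0) = 1.64 s.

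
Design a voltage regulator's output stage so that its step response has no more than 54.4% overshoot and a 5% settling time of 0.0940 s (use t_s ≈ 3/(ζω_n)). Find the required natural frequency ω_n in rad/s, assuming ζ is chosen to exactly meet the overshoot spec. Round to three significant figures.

ω_n ≈ 168 rad/s

Inverting the overshoot relation: ζ = |ln 0.544|/√(π² + ln²0.544) = 0.190.
Then ω_n = 3/(ζ t_s) = 3/(0.190 × 0.0940) = 168 rad/s.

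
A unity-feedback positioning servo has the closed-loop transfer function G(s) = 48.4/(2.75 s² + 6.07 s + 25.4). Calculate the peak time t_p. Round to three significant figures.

Dividing through by 2.75: denominator becomes s² + 2.207 s + 9.236.
So ω_n = √9.236 = 3.04 rad/s and ζ = 2.207/(2·3.04) = 0.363.
ω_d = 3.04·√(1 − 0.363²) = 2.83 rad/s. t_p = π/ω_d = 1.11 s.

t_p ≈ 1.11 s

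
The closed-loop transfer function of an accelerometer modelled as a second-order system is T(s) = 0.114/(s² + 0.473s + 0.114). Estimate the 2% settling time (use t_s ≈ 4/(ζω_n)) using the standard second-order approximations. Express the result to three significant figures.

t_s ≈ 16.9 s

ω_n = √0.114 = 0.338 rad/s; ζ = 0.473/(2·0.338) = 0.700.
t_s ≈ 4/(ζω_n) = 4/(0.700·0.338) = 16.9 s.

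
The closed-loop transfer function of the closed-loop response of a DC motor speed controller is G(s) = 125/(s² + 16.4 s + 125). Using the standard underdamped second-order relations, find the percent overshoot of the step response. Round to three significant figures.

Comparing the denominator to s² + 2ζω_n s + ω_n²: ω_n = √125 = 11.2 rad/s, and 2ζω_n = 16.4 so ζ = 16.4/(2·11.2) = 0.733.
%OS = 100 e^{−πζ/√(1−ζ²)} with ζ = 0.733 gives 3.37%.

%OS ≈ 3.37%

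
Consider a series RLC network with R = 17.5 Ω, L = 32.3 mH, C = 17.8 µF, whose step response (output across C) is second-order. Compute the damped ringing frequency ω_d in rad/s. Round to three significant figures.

For a series RLC circuit (capacitor voltage as output), ω_n = 1/√(LC) = 1/√(32.3 mH · 17.8 µF) = 1320 rad/s.
ζ = (R/2)·√(C/L) = (17.5/2)·√(17.8 µF/32.3 mH) = 0.205.
The damped frequency ω_d = ω_n√(1−ζ²) = 1290 rad/s.

ω_d ≈ 1290 rad/s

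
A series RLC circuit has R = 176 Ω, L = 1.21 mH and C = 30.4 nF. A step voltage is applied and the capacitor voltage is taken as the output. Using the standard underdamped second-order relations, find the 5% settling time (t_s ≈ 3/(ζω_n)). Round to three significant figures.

For a series RLC circuit (capacitor voltage as output), ω_n = 1/√(LC) = 1/√(1.21 mH · 30.4 nF) = 165000 rad/s.
ζ = (R/2)·√(C/L) = (176/2)·√(30.4 nF/1.21 mH) = 0.441.
t_s ≈ 3/(ζω_n) = 0.0000412 s.

t_s ≈ 0.0000412 s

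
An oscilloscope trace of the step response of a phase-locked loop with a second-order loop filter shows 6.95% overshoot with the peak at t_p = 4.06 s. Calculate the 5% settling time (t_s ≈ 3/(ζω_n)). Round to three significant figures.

t_s ≈ 4.57 s

From the overshoot, ζ = −ln(OS)/√(π²+ln²(OS)) = 0.647.
t_p = π/ω_d ⇒ ω_d = 0.774 rad/s; then ω_n = ω_d/√(1−ζ²) = 1.01 rad/s.
t_s ≈ 3/(ζω_n) = 3/(0.647·1.01) = 4.57 s.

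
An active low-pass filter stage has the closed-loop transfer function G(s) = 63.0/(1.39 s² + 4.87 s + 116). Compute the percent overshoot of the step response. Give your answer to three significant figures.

%OS ≈ 54.1%

Dividing through by 1.39: denominator becomes s² + 3.504 s + 83.45.
So ω_n = √83.45 = 9.14 rad/s and ζ = 3.504/(2·9.14) = 0.192.
%OS = 100 e^{−πζ/√(1−ζ²)} with ζ = 0.192 gives 54.1%.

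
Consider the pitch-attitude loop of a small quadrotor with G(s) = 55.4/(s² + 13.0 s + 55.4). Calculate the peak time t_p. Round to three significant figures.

ω_n = √55.4 = 7.44 rad/s; ζ = 13.0/(2·7.44) = 0.873.
ω_d = 7.44·√(1 − 0.873²) = 3.63 rad/s. Then t_p = π/ω_d = 0.866 s.

t_p ≈ 0.866 s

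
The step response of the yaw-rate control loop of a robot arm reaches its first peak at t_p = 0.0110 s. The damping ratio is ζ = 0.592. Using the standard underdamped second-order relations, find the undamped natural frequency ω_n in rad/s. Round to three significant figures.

Peak time t_p = π/ω_d, so ω_d = π/t_p = π/0.0110 = 286 rad/s.
ω_n = ω_d/√(1−ζ²) = 286/√0.650 = 354 rad/s.

ω_n ≈ 354 rad/s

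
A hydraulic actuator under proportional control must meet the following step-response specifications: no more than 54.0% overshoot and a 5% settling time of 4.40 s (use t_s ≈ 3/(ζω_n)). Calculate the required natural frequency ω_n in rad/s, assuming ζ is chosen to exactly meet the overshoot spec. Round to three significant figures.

Inverting the overshoot relation: ζ = |ln 0.540|/√(π² + ln²0.540) = 0.192.
From t_s ≈ 3/(ζω_n): ω_n = 3/(ζ·t_s) = 3/(0.192·4.40) = 3.54 rad/s.

ω_n ≈ 3.54 rad/s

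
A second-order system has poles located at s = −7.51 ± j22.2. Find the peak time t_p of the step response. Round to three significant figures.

t_p ≈ 0.142 s

t_p = π/ω_d with ω_d = 22.2 (the imaginary part), so t_p = 0.142 s.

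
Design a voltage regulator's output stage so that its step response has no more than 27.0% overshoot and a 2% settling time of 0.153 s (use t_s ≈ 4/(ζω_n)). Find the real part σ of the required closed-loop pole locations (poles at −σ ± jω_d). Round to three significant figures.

σ ≈ 26.1

The settling-time spec alone fixes σ = ζω_n = 4/t_s = 4/0.153 = 26.1.
(Overshoot then fixes ζ = 0.385 and hence ω_d = σ·√(1−ζ²)/ζ = 62.7 rad/s.)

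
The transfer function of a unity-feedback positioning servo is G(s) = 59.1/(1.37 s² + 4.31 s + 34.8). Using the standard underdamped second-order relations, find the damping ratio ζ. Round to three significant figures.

Dividing through by 1.37: denominator becomes s² + 3.146 s + 25.40.
So ω_n = √25.40 = 5.04 rad/s and ζ = 3.146/(2·5.04) = 0.312.

ζ ≈ 0.312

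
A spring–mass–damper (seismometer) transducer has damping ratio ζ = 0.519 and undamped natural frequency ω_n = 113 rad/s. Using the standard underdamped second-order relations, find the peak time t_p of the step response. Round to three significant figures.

t_p ≈ 0.0325 s

The damped frequency is ω_d = ω_n√(1−ζ²) = 113·√(1−0.269) = 96.6 rad/s.
Peak time t_p = π/ω_d = π/96.6 = 0.0325 s.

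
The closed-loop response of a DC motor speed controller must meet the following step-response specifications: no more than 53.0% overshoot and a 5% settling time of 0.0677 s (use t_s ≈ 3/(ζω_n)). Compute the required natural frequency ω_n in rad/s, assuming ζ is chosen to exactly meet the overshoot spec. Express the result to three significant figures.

Inverting the overshoot relation: ζ = |ln 0.530|/√(π² + ln²0.530) = 0.198.
From t_s ≈ 3/(ζω_n): ω_n = 3/(ζ·t_s) = 3/(0.198·0.0677) = 224 rad/s.

ω_n ≈ 224 rad/s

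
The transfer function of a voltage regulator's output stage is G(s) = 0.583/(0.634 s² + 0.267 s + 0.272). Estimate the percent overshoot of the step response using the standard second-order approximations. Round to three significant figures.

%OS ≈ 34.4%

Dividing through by 0.634: denominator becomes s² + 0.4211 s + 0.4290.
So ω_n = √0.4290 = 0.655 rad/s and ζ = 0.4211/(2·0.655) = 0.321.
%OS = 100 e^{−πζ/√(1−ζ²)} with ζ = 0.321 gives 34.4%.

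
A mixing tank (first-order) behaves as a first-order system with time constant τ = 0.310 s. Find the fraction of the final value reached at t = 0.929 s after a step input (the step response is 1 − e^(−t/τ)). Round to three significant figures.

y/y_∞ ≈ 0.950

y(t)/y_∞ = 1 − e^(−t/τ) = 1 − e^(−0.929/0.310) = 1 − e^(−3.00) = 0.950.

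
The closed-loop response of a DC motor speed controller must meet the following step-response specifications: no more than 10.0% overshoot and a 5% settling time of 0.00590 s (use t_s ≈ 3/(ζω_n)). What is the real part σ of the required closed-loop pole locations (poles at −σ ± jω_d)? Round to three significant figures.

The settling-time spec alone fixes σ = ζω_n = 3/t_s = 3/0.00590 = 508.
(Overshoot then fixes ζ = 0.591 and hence ω_d = σ·√(1−ζ²)/ζ = 694 rad/s.)

σ ≈ 508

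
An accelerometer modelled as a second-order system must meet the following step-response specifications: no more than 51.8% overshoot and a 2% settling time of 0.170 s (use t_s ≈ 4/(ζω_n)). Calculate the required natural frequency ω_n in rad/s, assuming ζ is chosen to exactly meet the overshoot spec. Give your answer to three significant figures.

ω_n ≈ 115 rad/s

From %OS = 100·exp(−πζ/√(1−ζ²)), invert to get ζ = −ln(OS)/√(π² + ln²(OS)) with OS = 0.518.
−ln 0.518 = 0.6578, so ζ = 0.6578/√(π² + 0.4327) = 0.205.
From t_s ≈ 4/(ζω_n): ω_n = 4/(ζ·t_s) = 4/(0.205·0.170) = 115 rad/s.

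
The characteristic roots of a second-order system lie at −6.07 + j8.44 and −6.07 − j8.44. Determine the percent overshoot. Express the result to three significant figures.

The poles are at −σ ± jω_d with σ = 6.07 and ω_d = 8.44, so ω_n = √(σ²+ω_d²) = 10.4 rad/s and ζ = σ/ω_n = 0.584.
%OS = 100 e^{−πζ/√(1−ζ²)} with ζ = 0.584 gives 10.4%.

%OS ≈ 10.4%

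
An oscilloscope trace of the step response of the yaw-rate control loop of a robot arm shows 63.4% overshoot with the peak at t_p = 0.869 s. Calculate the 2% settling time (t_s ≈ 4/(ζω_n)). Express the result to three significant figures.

The overshoot fixes ζ = −ln(OS)/√(π²+ln²(OS)) = 0.144.
t_p = π/ω_d ⇒ ω_d = 3.62 rad/s; then ω_n = ω_d/√(1−ζ²) = 3.65 rad/s.
t_s ≈ 4/(ζω_n) = 4/(0.144·3.65) = 7.63 s.

t_s ≈ 7.63 s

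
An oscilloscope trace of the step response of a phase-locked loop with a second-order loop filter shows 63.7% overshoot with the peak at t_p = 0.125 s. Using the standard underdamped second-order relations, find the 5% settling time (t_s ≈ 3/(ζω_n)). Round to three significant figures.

ζ from %OS: ζ = |ln 0.637|/√(π²+ln²0.637) = 0.142.
t_p = π/ω_d ⇒ ω_d = 25.1 rad/s; then ω_n = ω_d/√(1−ζ²) = 25.4 rad/s.
t_s ≈ 3/(ζω_n) = 3/(0.142·25.4) = 0.832 s.

t_s ≈ 0.832 s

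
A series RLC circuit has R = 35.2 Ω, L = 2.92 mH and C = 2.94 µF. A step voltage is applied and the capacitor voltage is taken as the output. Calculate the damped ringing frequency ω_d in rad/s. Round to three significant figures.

For a series RLC circuit (capacitor voltage as output), ω_n = 1/√(LC) = 1/√(2.92 mH · 2.94 µF) = 10800 rad/s.
ζ = (R/2)·√(C/L) = (35.2/2)·√(2.94 µF/2.92 mH) = 0.558.
ω_d = ω_n√(1−ζ²) = 8950 rad/s.

ω_d ≈ 8950 rad/s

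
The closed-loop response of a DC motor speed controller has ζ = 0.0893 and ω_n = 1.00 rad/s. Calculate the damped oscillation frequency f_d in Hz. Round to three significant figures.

f_d ≈ 0.159 Hz

ω_d = ω_n√(1−ζ²) = 1.00·√0.992 = 0.996 rad/s.
f_d = ω_d/(2π) = 0.159 Hz.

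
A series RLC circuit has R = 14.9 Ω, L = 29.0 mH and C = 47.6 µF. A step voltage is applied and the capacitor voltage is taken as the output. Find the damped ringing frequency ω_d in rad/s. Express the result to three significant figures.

ω_d ≈ 811 rad/s

For a series RLC circuit (capacitor voltage as output), ω_n = 1/√(LC) = 1/√(29.0 mH · 47.6 µF) = 851 rad/s.
ζ = (R/2)·√(C/L) = (14.9/2)·√(47.6 µF/29.0 mH) = 0.302.
ω_d = ω_n√(1−ζ²) = 811 rad/s.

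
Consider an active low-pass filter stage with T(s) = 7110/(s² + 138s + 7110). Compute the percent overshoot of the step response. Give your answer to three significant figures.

Matching coefficients with s² + 2ζω_n s + ω_n² gives ω_n² = 7110 ⇒ ω_n = 84.3 rad/s, and ζ = 138/(2ω_n) = 0.818.
Overshoot: exp(−π·0.818/√(1−0.818²)) = 0.0114, i.e. 1.14%.

%OS ≈ 1.14%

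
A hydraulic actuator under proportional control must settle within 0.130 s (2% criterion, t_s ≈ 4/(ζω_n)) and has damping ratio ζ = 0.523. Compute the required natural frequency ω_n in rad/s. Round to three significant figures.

Rearranging t_s ≈ 4/(ζω_n) gives ω_n = 4/(ζ·t_s) = 4/(0.523 × 0.130) = 58.8 rad/s.

ω_n ≈ 58.8 rad/s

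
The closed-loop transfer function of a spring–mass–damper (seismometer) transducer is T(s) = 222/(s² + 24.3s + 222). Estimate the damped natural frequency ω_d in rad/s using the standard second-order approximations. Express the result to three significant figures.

ω_d ≈ 8.62 rad/s

ω_n = √222 = 14.9 rad/s; ζ = 24.3/(2·14.9) = 0.815.
The damped frequency ω_d = ω_n√(1−ζ²) = 8.62 rad/s.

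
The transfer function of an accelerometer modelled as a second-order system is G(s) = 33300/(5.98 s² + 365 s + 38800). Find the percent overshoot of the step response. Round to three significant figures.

Dividing through by 5.98: denominator becomes s² + 61.04 s + 6488.
So ω_n = √6488 = 80.5 rad/s and ζ = 61.04/(2·80.5) = 0.379.
%OS = 100 e^{−πζ/√(1−ζ²)} with ζ = 0.379 gives 27.6%.

%OS ≈ 27.6%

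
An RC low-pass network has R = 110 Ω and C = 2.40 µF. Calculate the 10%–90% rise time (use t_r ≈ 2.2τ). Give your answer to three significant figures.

t_r ≈ 0.000581 s

τ = RC = 110 × 2.40 µF = 0.000264 s.
t_r ≈ 2.2τ = 0.000581 s.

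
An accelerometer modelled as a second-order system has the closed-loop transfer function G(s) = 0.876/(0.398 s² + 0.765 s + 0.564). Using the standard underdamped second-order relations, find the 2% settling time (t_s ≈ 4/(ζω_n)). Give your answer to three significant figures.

t_s ≈ 4.16 s

Dividing through by 0.398: denominator becomes s² + 1.922 s + 1.417.
So ω_n = √1.417 = 1.19 rad/s and ζ = 1.922/(2·1.19) = 0.807.
t_s ≈ 4/(ζω_n) = 4.16 s.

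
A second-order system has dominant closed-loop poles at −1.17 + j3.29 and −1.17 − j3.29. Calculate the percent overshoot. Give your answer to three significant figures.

%OS ≈ 32.7%

The poles are at −σ ± jω_d with σ = 1.17 and ω_d = 3.29, so ω_n = √(σ²+ω_d²) = 3.49 rad/s and ζ = σ/ω_n = 0.335.
%OS = 100 e^{−πζ/√(1−ζ²)} with ζ = 0.335 gives 32.7%.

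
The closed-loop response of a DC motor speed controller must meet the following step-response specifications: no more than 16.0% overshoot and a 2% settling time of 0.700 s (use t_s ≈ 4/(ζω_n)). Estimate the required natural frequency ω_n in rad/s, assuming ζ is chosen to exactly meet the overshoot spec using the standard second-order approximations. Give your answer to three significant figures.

ω_n ≈ 11.3 rad/s

ζ = −ln(OS)/√(π² + (ln OS)²). With OS = 0.160, ln OS = −1.833 and ζ = 1.833/3.637 = 0.504.
Then ω_n = 4/(ζ t_s) = 4/(0.504 × 0.700) = 11.3 rad/s.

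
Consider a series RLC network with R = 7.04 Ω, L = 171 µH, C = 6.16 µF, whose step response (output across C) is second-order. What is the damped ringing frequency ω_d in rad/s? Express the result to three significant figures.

For a series RLC circuit (capacitor voltage as output), ω_n = 1/√(LC) = 1/√(171 µH · 6.16 µF) = 30800 rad/s.
ζ = (R/2)·√(C/L) = (7.04/2)·√(6.16 µF/171 µH) = 0.668.
The damped frequency ω_d = ω_n√(1−ζ²) = 22900 rad/s.

ω_d ≈ 22900 rad/s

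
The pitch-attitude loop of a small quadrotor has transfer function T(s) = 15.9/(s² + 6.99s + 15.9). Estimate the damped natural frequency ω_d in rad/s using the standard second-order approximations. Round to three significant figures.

ω_d ≈ 1.92 rad/s

Matching coefficients with s² + 2ζω_n s + ω_n² gives ω_n² = 15.9 ⇒ ω_n = 3.99 rad/s, and ζ = 6.99/(2ω_n) = 0.876.
ω_d = ω_n√(1−ζ²) = 1.92 rad/s.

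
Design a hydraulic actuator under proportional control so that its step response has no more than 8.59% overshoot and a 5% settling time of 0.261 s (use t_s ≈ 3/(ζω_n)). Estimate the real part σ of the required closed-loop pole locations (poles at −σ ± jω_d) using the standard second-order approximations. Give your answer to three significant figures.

σ ≈ 11.5

The settling-time spec alone fixes σ = ζω_n = 3/t_s = 3/0.261 = 11.5.
(Overshoot then fixes ζ = 0.616 and hence ω_d = σ·√(1−ζ²)/ζ = 14.7 rad/s.)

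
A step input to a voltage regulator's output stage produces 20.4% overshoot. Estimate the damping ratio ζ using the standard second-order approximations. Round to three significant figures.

ζ = −ln(OS)/√(π² + (ln OS)²). With OS = 0.204, ln OS = −1.590 and ζ = 1.590/3.521 = 0.451.

ζ ≈ 0.451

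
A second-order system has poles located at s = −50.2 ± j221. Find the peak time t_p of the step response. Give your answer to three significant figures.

t_p ≈ 0.0142 s

t_p = π/ω_d with ω_d = 221 (the imaginary part), so t_p = 0.0142 s.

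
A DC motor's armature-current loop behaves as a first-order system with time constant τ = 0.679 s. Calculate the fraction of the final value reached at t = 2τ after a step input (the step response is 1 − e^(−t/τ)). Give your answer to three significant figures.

y(t)/y_∞ = 1 − e^(−t/τ) = 1 − e^(−2) = 1 − e^(−2.00) = 0.865.

y/y_∞ ≈ 0.865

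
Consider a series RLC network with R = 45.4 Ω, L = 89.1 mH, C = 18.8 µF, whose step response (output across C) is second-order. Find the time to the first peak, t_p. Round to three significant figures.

t_p ≈ 0.00431 s

For a series RLC circuit (capacitor voltage as output), ω_n = 1/√(LC) = 1/√(89.1 mH · 18.8 µF) = 773 rad/s.
ζ = (R/2)·√(C/L) = (45.4/2)·√(18.8 µF/89.1 mH) = 0.330.
ω_d = ω_n√(1−ζ²) = 729 rad/s. t_p = π/ω_d = 0.00431 s.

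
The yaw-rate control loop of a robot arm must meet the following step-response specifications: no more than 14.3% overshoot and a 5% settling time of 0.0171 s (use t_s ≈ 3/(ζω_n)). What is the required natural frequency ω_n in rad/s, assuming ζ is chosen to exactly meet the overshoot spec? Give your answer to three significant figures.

ω_n ≈ 333 rad/s

ζ = −ln(OS)/√(π² + (ln OS)²). With OS = 0.143, ln OS = −1.945 and ζ = 1.945/3.695 = 0.526.
Then ω_n = 3/(ζ t_s) = 3/(0.526 × 0.0171) = 333 rad/s.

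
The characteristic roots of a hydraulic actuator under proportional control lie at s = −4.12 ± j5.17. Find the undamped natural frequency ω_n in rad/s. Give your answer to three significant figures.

|pole| = ω_n = √(4.12² + 5.17²) = 6.61 rad/s; ζ = cos θ = σ/ω_n = 0.623.

ω_n ≈ 6.61 rad/s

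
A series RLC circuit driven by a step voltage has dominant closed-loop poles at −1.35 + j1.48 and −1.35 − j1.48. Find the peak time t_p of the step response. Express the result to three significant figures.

t_p ≈ 2.12 s

t_p = π/ω_d with ω_d = 1.48 (the imaginary part), so t_p = 2.12 s.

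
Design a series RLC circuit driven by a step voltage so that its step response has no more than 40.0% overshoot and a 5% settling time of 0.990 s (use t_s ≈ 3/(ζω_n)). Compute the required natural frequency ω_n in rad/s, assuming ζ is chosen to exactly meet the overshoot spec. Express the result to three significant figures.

ζ = −ln(OS)/√(π² + (ln OS)²). With OS = 0.400, ln OS = −0.9163 and ζ = 0.9163/3.272 = 0.280.
From t_s ≈ 3/(ζω_n): ω_n = 3/(ζ·t_s) = 3/(0.280·0.990) = 10.8 rad/s.

ω_n ≈ 10.8 rad/s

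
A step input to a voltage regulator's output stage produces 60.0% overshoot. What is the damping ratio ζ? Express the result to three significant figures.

ζ ≈ 0.160

Inverting the overshoot relation: ζ = |ln 0.600|/√(π² + ln²0.600) = 0.160.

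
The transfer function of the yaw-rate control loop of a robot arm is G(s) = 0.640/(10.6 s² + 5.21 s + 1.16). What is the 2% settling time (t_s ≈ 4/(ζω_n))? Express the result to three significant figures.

Dividing through by 10.6: denominator becomes s² + 0.4915 s + 0.1094.
So ω_n = √0.1094 = 0.331 rad/s and ζ = 0.4915/(2·0.331) = 0.743.
t_s ≈ 4/(ζω_n) = 16.3 s.

t_s ≈ 16.3 s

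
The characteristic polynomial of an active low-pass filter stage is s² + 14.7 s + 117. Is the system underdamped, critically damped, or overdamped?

a² − 4b = 14.7² − 4·117 < 0 (complex roots); the system is underdamped.

underdamped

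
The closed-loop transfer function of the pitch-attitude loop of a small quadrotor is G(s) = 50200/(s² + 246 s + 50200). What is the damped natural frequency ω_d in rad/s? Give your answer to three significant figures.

ω_d ≈ 187 rad/s

ω_n = √50200 = 224 rad/s; ζ = 246/(2·224) = 0.549.
ω_d = ω_n√(1−ζ²) = 187 rad/s.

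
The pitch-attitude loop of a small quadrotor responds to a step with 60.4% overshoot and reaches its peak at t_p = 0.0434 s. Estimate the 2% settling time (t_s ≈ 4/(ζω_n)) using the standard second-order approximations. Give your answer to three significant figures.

t_s ≈ 0.344 s

From the overshoot, ζ = −ln(OS)/√(π²+ln²(OS)) = 0.158.
t_p = π/ω_d ⇒ ω_d = 72.4 rad/s; then ω_n = ω_d/√(1−ζ²) = 73.3 rad/s.
t_s ≈ 4/(ζω_n) = 4/(0.158·73.3) = 0.344 s.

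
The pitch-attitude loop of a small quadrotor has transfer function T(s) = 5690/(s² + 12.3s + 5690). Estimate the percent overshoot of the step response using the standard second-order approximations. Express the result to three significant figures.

%OS ≈ 77.3%

Matching coefficients with s² + 2ζω_n s + ω_n² gives ω_n² = 5690 ⇒ ω_n = 75.4 rad/s, and ζ = 12.3/(2ω_n) = 0.0815.
%OS = 100·exp(−πζ/√(1−ζ²)) = 77.3%.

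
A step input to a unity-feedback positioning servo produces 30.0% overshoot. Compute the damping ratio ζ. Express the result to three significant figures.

ζ = −ln(OS)/√(π² + (ln OS)²). With OS = 0.300, ln OS = −1.204 and ζ = 1.204/3.364 = 0.358.

ζ ≈ 0.358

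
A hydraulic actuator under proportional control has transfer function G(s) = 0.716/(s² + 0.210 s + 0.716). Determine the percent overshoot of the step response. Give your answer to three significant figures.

%OS ≈ 67.5%

ω_n = √0.716 = 0.846 rad/s; ζ = 0.210/(2·0.846) = 0.124.
Overshoot: exp(−π·0.124/√(1−0.124²)) = 0.675, i.e. 67.5%.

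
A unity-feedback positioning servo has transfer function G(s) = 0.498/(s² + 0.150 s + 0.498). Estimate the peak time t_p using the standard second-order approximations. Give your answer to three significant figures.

Comparing the denominator to s² + 2ζω_n s + ω_n²: ω_n = √0.498 = 0.706 rad/s, and 2ζω_n = 0.150 so ζ = 0.150/(2·0.706) = 0.106.
ω_d = 0.706·√(1 − 0.106²) = 0.702 rad/s. Then t_p = π/ω_d = 4.48 s.

t_p ≈ 4.48 s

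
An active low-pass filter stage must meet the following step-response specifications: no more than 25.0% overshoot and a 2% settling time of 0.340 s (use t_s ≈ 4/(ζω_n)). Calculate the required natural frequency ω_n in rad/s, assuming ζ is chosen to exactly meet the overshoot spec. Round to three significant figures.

ω_n ≈ 29.1 rad/s

Inverting the overshoot relation: ζ = |ln 0.250|/√(π² + ln²0.250) = 0.404.
From t_s ≈ 4/(ζω_n): ω_n = 4/(ζ·t_s) = 4/(0.404·0.340) = 29.1 rad/s.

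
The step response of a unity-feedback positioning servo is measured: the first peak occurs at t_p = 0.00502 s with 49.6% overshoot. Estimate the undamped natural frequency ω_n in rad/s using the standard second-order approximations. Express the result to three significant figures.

ζ from %OS: ζ = |ln 0.496|/√(π²+ln²0.496) = 0.218.
From t_p = π/ω_d, ω_d = π/0.00502 = 626 rad/s, so ω_n = ω_d/√(1−ζ²) = 641 rad/s.

ω_n ≈ 641 rad/s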